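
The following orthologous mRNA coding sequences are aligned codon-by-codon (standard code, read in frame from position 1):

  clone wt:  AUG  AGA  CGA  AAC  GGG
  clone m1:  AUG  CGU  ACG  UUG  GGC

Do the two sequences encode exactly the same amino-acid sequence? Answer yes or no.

Codon 1: AUG Met / AUG Met — identical.
Codon 2: AGA Arg / CGU Arg — synonymous.
Codon 3: CGA Arg / ACG Thr — nonsynonymous.
Codon 4: AAC Asn / UUG Leu — nonsynonymous.
Codon 5: GGG Gly / GGC Gly — synonymous.
Nonsynonymous differences: 2 → different protein.

no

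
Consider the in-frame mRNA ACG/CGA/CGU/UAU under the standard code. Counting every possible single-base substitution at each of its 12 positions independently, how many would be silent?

Codon 1 (ACG, Thr): 3 synonymous substitutions.
Codon 2 (CGA, Arg): 4 synonymous substitutions.
Codon 3 (CGU, Arg): 3 synonymous substitutions.
Codon 4 (UAU, Tyr): 1 synonymous substitution.
Total: 3 + 4 + 3 + 1 = 11.

11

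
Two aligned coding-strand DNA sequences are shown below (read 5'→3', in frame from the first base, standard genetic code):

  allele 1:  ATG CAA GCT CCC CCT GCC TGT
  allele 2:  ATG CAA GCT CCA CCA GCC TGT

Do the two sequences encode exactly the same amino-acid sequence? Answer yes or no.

yes

Codon 1: ATG Met / ATG Met — identical.
Codon 2: CAA Gln / CAA Gln — identical.
Codon 3: GCT Ala / GCT Ala — identical.
Codon 4: CCC Pro / CCA Pro — synonymous.
Codon 5: CCT Pro / CCA Pro — synonymous.
Codon 6: GCC Ala / GCC Ala — identical.
Codon 7: TGT Cys / TGT Cys — identical.
Nonsynonymous differences: 0 → same protein.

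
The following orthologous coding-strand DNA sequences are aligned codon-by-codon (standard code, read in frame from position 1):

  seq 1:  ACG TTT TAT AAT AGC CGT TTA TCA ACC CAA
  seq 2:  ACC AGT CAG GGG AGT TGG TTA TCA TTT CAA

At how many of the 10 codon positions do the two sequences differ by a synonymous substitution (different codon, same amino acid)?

2

Codon 1: ACG Thr / ACC Thr — synonymous.
Codon 2: TTT Phe / AGT Ser — nonsynonymous.
Codon 3: TAT Tyr / CAG Gln — nonsynonymous.
Codon 4: AAT Asn / GGG Gly — nonsynonymous.
Codon 5: AGC Ser / AGT Ser — synonymous.
Codon 6: CGT Arg / TGG Trp — nonsynonymous.
Codon 7: TTA Leu / TTA Leu — identical.
Codon 8: TCA Ser / TCA Ser — identical.
Codon 9: ACC Thr / TTT Phe — nonsynonymous.
Codon 10: CAA Gln / CAA Gln — identical.
Synonymous differences: 2.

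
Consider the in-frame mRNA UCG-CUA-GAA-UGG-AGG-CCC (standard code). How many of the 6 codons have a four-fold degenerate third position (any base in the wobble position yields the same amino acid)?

Codon 1 UCG (Ser): third position 4-fold.
Codon 2 CUA (Leu): third position 4-fold.
Codon 3 GAA (Glu): third position 2-fold.
Codon 4 UGG (Trp): third position 1-fold.
Codon 5 AGG (Arg): third position 2-fold.
Codon 6 CCC (Pro): third position 4-fold.
Four-fold degenerate third positions: 3.

3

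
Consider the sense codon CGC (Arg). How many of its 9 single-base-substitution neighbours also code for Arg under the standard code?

Position 1: none → 0 synonymous.
Position 2: none → 0 synonymous.
Position 3: CGT, CGA, CGG → 3 synonymous.
Total: 0 + 0 + 3 = 3.

3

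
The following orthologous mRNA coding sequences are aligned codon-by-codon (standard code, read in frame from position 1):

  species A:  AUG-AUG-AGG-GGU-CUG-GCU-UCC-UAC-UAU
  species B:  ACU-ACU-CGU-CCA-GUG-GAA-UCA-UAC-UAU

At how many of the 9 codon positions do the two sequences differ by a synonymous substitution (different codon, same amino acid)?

2

Codon 1: AUG Met / ACU Thr — nonsynonymous.
Codon 2: AUG Met / ACU Thr — nonsynonymous.
Codon 3: AGG Arg / CGU Arg — synonymous.
Codon 4: GGU Gly / CCA Pro — nonsynonymous.
Codon 5: CUG Leu / GUG Val — nonsynonymous.
Codon 6: GCU Ala / GAA Glu — nonsynonymous.
Codon 7: UCC Ser / UCA Ser — synonymous.
Codon 8: UAC Tyr / UAC Tyr — identical.
Codon 9: UAU Tyr / UAU Tyr — identical.
Synonymous differences: 2.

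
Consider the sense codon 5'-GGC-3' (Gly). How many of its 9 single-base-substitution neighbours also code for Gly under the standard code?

3

Position 1: none → 0 synonymous.
Position 2: none → 0 synonymous.
Position 3: GGU, GGA, GGG → 3 synonymous.
Total: 0 + 0 + 3 = 3.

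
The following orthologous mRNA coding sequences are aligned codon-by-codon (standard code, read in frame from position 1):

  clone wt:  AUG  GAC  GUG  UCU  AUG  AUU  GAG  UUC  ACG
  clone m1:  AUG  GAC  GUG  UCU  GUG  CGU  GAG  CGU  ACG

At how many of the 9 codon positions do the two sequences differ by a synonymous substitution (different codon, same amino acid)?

0

Codon 1: AUG Met / AUG Met — identical.
Codon 2: GAC Asp / GAC Asp — identical.
Codon 3: GUG Val / GUG Val — identical.
Codon 4: UCU Ser / UCU Ser — identical.
Codon 5: AUG Met / GUG Val — nonsynonymous.
Codon 6: AUU Ile / CGU Arg — nonsynonymous.
Codon 7: GAG Glu / GAG Glu — identical.
Codon 8: UUC Phe / CGU Arg — nonsynonymous.
Codon 9: ACG Thr / ACG Thr — identical.
Synonymous differences: 0.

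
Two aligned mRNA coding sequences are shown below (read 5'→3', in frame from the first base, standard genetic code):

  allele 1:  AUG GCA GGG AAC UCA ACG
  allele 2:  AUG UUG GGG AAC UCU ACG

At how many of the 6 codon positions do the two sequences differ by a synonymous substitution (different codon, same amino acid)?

1

Codon 1: AUG Met / AUG Met — identical.
Codon 2: GCA Ala / UUG Leu — nonsynonymous.
Codon 3: GGG Gly / GGG Gly — identical.
Codon 4: AAC Asn / AAC Asn — identical.
Codon 5: UCA Ser / UCU Ser — synonymous.
Codon 6: ACG Thr / ACG Thr — identical.
Synonymous differences: 1.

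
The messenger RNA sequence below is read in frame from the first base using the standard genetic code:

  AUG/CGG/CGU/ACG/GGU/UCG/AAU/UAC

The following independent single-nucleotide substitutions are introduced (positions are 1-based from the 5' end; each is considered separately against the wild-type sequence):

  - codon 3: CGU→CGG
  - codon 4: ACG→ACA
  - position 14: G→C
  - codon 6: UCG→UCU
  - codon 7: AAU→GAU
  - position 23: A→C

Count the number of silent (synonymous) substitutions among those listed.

Codon 3: CGU (Arg) → CGG (Arg) — synonymous.
Codon 4: ACG (Thr) → ACA (Thr) — synonymous.
Codon 5: GGU (Gly) → GCU (Ala) — missense.
Codon 6: UCG (Ser) → UCU (Ser) — synonymous.
Codon 7: AAU (Asn) → GAU (Asp) — missense.
Codon 8: UAC (Tyr) → UCC (Ser) — missense.
Synonymous: 3 of 6.

3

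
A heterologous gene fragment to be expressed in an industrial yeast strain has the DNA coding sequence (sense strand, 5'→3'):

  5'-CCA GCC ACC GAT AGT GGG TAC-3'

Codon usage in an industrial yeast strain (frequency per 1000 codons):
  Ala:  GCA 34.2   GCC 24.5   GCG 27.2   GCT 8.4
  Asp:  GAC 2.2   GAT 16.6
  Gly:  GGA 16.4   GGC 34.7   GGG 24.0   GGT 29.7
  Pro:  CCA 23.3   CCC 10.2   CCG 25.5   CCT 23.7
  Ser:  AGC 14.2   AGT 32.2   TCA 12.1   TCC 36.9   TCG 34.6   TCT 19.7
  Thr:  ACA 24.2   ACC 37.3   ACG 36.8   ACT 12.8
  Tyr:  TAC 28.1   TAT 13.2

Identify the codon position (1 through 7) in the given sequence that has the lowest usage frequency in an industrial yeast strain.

Codon 1 CCA (Pro): 23.3 per 1000.
Codon 2 GCC (Ala): 24.5 per 1000.
Codon 3 ACC (Thr): 37.3 per 1000.
Codon 4 GAT (Asp): 16.6 per 1000.
Codon 5 AGT (Ser): 32.2 per 1000.
Codon 6 GGG (Gly): 24.0 per 1000.
Codon 7 TAC (Tyr): 28.1 per 1000.
Lowest frequency is 16.6 at codon 4.

4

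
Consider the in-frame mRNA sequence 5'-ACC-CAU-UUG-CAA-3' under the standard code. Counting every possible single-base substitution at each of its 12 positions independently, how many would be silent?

7

Codon 1 (ACC, Thr): 3 synonymous substitutions.
Codon 2 (CAU, His): 1 synonymous substitution.
Codon 3 (UUG, Leu): 2 synonymous substitutions.
Codon 4 (CAA, Gln): 1 synonymous substitution.
Total: 3 + 1 + 2 + 1 = 7.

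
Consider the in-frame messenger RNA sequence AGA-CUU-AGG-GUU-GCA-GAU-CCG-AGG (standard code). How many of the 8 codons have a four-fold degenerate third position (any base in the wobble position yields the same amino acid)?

4

Codon 1 AGA (Arg): third position 2-fold.
Codon 2 CUU (Leu): third position 4-fold.
Codon 3 AGG (Arg): third position 2-fold.
Codon 4 GUU (Val): third position 4-fold.
Codon 5 GCA (Ala): third position 4-fold.
Codon 6 GAU (Asp): third position 2-fold.
Codon 7 CCG (Pro): third position 4-fold.
Codon 8 AGG (Arg): third position 2-fold.
Four-fold degenerate third positions: 4.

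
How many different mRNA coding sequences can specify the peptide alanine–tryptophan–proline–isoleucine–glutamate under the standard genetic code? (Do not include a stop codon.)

Ala: 4 codons.
Trp: 1 codon.
Pro: 4 codons.
Ile: 3 codons.
Glu: 2 codons.
4 × 1 × 4 × 3 × 2 = 96.

96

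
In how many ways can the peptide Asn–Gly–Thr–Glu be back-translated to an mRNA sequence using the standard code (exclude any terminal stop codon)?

Asn: 2 codons.
Gly: 4 codons.
Thr: 4 codons.
Glu: 2 codons.
2 × 4 × 4 × 2 = 64.

64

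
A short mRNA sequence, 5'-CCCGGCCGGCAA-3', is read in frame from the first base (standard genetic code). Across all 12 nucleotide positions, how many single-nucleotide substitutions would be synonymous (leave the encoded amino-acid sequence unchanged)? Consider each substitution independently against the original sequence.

Codon 1 (CCC, Pro): 3 synonymous substitutions.
Codon 2 (GGC, Gly): 3 synonymous substitutions.
Codon 3 (CGG, Arg): 4 synonymous substitutions.
Codon 4 (CAA, Gln): 1 synonymous substitution.
Total: 3 + 3 + 4 + 1 = 11.

11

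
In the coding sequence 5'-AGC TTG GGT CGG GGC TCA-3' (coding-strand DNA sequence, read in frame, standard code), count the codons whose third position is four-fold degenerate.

Codon 1 AGC (Ser): third position 2-fold.
Codon 2 TTG (Leu): third position 2-fold.
Codon 3 GGT (Gly): third position 4-fold.
Codon 4 CGG (Arg): third position 4-fold.
Codon 5 GGC (Gly): third position 4-fold.
Codon 6 TCA (Ser): third position 4-fold.
Four-fold degenerate third positions: 4.

4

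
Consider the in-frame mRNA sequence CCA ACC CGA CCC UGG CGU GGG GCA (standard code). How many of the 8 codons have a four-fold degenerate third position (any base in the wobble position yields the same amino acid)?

Codon 1 CCA (Pro): third position 4-fold.
Codon 2 ACC (Thr): third position 4-fold.
Codon 3 CGA (Arg): third position 4-fold.
Codon 4 CCC (Pro): third position 4-fold.
Codon 5 UGG (Trp): third position 1-fold.
Codon 6 CGU (Arg): third position 4-fold.
Codon 7 GGG (Gly): third position 4-fold.
Codon 8 GCA (Ala): third position 4-fold.
Four-fold degenerate third positions: 7.

7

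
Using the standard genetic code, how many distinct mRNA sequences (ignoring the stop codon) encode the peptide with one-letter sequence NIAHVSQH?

4608

Asn: 2 codons.
Ile: 3 codons.
Ala: 4 codons.
His: 2 codons.
Val: 4 codons.
Ser: 6 codons.
Gln: 2 codons.
His: 2 codons.
2 × 3 × 4 × 2 × 4 × 6 × 2 × 2 = 4608.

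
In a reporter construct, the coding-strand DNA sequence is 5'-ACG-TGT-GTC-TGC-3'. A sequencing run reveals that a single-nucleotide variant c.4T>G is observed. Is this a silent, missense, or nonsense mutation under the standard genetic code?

missense

Position 4 falls in codon 2: TGT → Cys.
After the substitution the codon is GGT → Gly.
Cys ≠ Gly, so this is a missense mutation.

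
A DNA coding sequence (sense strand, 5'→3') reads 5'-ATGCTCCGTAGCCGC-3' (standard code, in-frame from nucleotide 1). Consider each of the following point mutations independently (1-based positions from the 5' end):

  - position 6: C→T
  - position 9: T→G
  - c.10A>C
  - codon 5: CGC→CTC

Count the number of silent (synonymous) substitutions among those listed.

Codon 2: CTC (Leu) → CTT (Leu) — synonymous.
Codon 3: CGT (Arg) → CGG (Arg) — synonymous.
Codon 4: AGC (Ser) → CGC (Arg) — missense.
Codon 5: CGC (Arg) → CTC (Leu) — missense.
Synonymous: 2 of 4.

2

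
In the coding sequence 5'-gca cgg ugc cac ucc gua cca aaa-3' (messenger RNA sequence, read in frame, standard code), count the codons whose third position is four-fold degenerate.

Codon 1 GCA (Ala): third position 4-fold.
Codon 2 CGG (Arg): third position 4-fold.
Codon 3 UGC (Cys): third position 2-fold.
Codon 4 CAC (His): third position 2-fold.
Codon 5 UCC (Ser): third position 4-fold.
Codon 6 GUA (Val): third position 4-fold.
Codon 7 CCA (Pro): third position 4-fold.
Codon 8 AAA (Lys): third position 2-fold.
Four-fold degenerate third positions: 5.

5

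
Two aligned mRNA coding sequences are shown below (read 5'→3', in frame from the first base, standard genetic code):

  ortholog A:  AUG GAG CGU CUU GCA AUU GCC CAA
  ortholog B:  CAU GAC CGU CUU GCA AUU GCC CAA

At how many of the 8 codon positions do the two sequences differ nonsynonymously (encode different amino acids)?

Codon 1: AUG Met / CAU His — nonsynonymous.
Codon 2: GAG Glu / GAC Asp — nonsynonymous.
Codon 3: CGU Arg / CGU Arg — identical.
Codon 4: CUU Leu / CUU Leu — identical.
Codon 5: GCA Ala / GCA Ala — identical.
Codon 6: AUU Ile / AUU Ile — identical.
Codon 7: GCC Ala / GCC Ala — identical.
Codon 8: CAA Gln / CAA Gln — identical.
Nonsynonymous differences: 2.

2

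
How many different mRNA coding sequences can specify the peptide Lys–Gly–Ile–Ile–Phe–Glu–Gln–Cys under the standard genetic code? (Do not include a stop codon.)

1152

Lys: 2 codons.
Gly: 4 codons.
Ile: 3 codons.
Ile: 3 codons.
Phe: 2 codons.
Glu: 2 codons.
Gln: 2 codons.
Cys: 2 codons.
2 × 4 × 3 × 3 × 2 × 2 × 2 × 2 = 1152.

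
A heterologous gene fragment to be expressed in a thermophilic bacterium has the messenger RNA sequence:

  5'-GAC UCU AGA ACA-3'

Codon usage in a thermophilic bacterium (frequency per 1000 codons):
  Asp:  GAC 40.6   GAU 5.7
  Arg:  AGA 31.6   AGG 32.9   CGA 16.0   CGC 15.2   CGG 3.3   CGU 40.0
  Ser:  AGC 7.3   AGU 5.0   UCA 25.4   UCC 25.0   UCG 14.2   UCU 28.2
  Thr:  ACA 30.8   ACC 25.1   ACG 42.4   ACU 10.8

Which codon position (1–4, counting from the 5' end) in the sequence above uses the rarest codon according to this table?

Codon 1 GAC (Asp): 40.6 per 1000.
Codon 2 UCU (Ser): 28.2 per 1000.
Codon 3 AGA (Arg): 31.6 per 1000.
Codon 4 ACA (Thr): 30.8 per 1000.
Lowest frequency is 28.2 at codon 2.

2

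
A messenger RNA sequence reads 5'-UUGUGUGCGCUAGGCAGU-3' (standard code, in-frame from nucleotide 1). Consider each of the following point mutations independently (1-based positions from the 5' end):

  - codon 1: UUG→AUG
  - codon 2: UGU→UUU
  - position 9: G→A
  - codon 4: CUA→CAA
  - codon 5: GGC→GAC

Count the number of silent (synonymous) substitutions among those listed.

Codon 1: UUG (Leu) → AUG (Met) — missense.
Codon 2: UGU (Cys) → UUU (Phe) — missense.
Codon 3: GCG (Ala) → GCA (Ala) — synonymous.
Codon 4: CUA (Leu) → CAA (Gln) — missense.
Codon 5: GGC (Gly) → GAC (Asp) — missense.
Synonymous: 1 of 5.

1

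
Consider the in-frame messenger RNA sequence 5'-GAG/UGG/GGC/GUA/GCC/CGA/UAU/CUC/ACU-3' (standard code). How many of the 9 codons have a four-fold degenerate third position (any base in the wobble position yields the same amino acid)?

6

Codon 1 GAG (Glu): third position 2-fold.
Codon 2 UGG (Trp): third position 1-fold.
Codon 3 GGC (Gly): third position 4-fold.
Codon 4 GUA (Val): third position 4-fold.
Codon 5 GCC (Ala): third position 4-fold.
Codon 6 CGA (Arg): third position 4-fold.
Codon 7 UAU (Tyr): third position 2-fold.
Codon 8 CUC (Leu): third position 4-fold.
Codon 9 ACU (Thr): third position 4-fold.
Four-fold degenerate third positions: 6.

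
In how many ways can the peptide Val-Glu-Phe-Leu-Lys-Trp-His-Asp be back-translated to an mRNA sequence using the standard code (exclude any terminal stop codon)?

Val: 4 codons.
Glu: 2 codons.
Phe: 2 codons.
Leu: 6 codons.
Lys: 2 codons.
Trp: 1 codon.
His: 2 codons.
Asp: 2 codons.
4 × 2 × 2 × 6 × 2 × 1 × 2 × 2 = 768.

768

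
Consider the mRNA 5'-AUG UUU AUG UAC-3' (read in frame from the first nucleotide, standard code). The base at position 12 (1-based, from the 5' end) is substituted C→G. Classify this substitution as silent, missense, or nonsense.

Position 12 falls in codon 4: UAC → Tyr.
After the substitution the codon is UAG → Stop.
The new codon is a stop codon, so this is a nonsense mutation.

nonsense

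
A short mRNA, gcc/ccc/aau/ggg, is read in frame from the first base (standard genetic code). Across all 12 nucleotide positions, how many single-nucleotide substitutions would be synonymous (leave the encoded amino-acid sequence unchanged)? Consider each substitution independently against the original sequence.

Codon 1 (GCC, Ala): 3 synonymous substitutions.
Codon 2 (CCC, Pro): 3 synonymous substitutions.
Codon 3 (AAU, Asn): 1 synonymous substitution.
Codon 4 (GGG, Gly): 3 synonymous substitutions.
Total: 3 + 3 + 1 + 3 = 10.

10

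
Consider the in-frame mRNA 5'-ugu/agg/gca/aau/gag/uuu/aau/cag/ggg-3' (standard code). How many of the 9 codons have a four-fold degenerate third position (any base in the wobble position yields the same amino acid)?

2

Codon 1 UGU (Cys): third position 2-fold.
Codon 2 AGG (Arg): third position 2-fold.
Codon 3 GCA (Ala): third position 4-fold.
Codon 4 AAU (Asn): third position 2-fold.
Codon 5 GAG (Glu): third position 2-fold.
Codon 6 UUU (Phe): third position 2-fold.
Codon 7 AAU (Asn): third position 2-fold.
Codon 8 CAG (Gln): third position 2-fold.
Codon 9 GGG (Gly): third position 4-fold.
Four-fold degenerate third positions: 2.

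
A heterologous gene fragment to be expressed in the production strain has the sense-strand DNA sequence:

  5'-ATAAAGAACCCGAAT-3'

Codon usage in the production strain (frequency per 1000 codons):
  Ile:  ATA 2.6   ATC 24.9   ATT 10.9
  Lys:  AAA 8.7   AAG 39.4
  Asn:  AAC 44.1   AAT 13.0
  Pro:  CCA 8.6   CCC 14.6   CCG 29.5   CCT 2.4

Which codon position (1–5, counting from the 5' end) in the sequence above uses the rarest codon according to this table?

Codon 1 ATA (Ile): 2.6 per 1000.
Codon 2 AAG (Lys): 39.4 per 1000.
Codon 3 AAC (Asn): 44.1 per 1000.
Codon 4 CCG (Pro): 29.5 per 1000.
Codon 5 AAT (Asn): 13.0 per 1000.
Lowest frequency is 2.6 at codon 1.

1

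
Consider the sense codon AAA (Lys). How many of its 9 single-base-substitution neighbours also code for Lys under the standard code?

Position 1: none → 0 synonymous.
Position 2: none → 0 synonymous.
Position 3: AAG → 1 synonymous.
Total: 0 + 0 + 1 = 1.

1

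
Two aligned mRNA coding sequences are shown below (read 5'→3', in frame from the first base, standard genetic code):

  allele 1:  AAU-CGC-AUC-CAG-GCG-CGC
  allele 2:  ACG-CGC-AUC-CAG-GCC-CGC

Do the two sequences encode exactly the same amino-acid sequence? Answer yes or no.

Codon 1: AAU Asn / ACG Thr — nonsynonymous.
Codon 2: CGC Arg / CGC Arg — identical.
Codon 3: AUC Ile / AUC Ile — identical.
Codon 4: CAG Gln / CAG Gln — identical.
Codon 5: GCG Ala / GCC Ala — synonymous.
Codon 6: CGC Arg / CGC Arg — identical.
Nonsynonymous differences: 1 → different protein.

no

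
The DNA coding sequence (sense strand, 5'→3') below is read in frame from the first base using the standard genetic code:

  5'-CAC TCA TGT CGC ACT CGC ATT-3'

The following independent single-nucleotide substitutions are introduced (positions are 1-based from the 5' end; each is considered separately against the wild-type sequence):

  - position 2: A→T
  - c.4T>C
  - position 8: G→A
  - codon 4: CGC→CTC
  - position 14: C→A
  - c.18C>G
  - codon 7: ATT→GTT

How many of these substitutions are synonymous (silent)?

1

Codon 1: CAC (His) → CTC (Leu) — missense.
Codon 2: TCA (Ser) → CCA (Pro) — missense.
Codon 3: TGT (Cys) → TAT (Tyr) — missense.
Codon 4: CGC (Arg) → CTC (Leu) — missense.
Codon 5: ACT (Thr) → AAT (Asn) — missense.
Codon 6: CGC (Arg) → CGG (Arg) — synonymous.
Codon 7: ATT (Ile) → GTT (Val) — missense.
Synonymous: 1 of 7.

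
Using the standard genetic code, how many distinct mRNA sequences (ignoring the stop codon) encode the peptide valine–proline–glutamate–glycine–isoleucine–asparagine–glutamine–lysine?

3072

Val: 4 codons.
Pro: 4 codons.
Glu: 2 codons.
Gly: 4 codons.
Ile: 3 codons.
Asn: 2 codons.
Gln: 2 codons.
Lys: 2 codons.
4 × 4 × 2 × 4 × 3 × 2 × 2 × 2 = 3072.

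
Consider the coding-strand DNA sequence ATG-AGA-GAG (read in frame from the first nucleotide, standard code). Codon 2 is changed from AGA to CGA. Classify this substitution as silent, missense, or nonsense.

silent

Position 4 falls in codon 2: AGA → Arg.
After the substitution the codon is CGA → Arg.
Both encode Arg, so the change is synonymous.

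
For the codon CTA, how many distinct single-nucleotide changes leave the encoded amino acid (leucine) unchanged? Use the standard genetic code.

Position 1: TTA → 1 synonymous.
Position 2: none → 0 synonymous.
Position 3: CTT, CTC, CTG → 3 synonymous.
Total: 1 + 0 + 3 = 4.

4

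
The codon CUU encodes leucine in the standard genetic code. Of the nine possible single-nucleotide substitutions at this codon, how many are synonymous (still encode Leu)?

3

Position 1: none → 0 synonymous.
Position 2: none → 0 synonymous.
Position 3: CUC, CUA, CUG → 3 synonymous.
Total: 0 + 0 + 3 = 3.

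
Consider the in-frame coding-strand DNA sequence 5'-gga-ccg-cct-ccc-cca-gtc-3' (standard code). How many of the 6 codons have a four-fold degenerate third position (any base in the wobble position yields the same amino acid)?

6

Codon 1 GGA (Gly): third position 4-fold.
Codon 2 CCG (Pro): third position 4-fold.
Codon 3 CCT (Pro): third position 4-fold.
Codon 4 CCC (Pro): third position 4-fold.
Codon 5 CCA (Pro): third position 4-fold.
Codon 6 GTC (Val): third position 4-fold.
Four-fold degenerate third positions: 6.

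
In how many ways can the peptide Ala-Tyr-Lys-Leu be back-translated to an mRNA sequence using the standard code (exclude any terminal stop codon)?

Ala: 4 codons.
Tyr: 2 codons.
Lys: 2 codons.
Leu: 6 codons.
4 × 2 × 2 × 6 = 96.

96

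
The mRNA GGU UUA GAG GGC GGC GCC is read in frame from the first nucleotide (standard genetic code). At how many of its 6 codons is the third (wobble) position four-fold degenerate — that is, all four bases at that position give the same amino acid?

Codon 1 GGU (Gly): third position 4-fold.
Codon 2 UUA (Leu): third position 2-fold.
Codon 3 GAG (Glu): third position 2-fold.
Codon 4 GGC (Gly): third position 4-fold.
Codon 5 GGC (Gly): third position 4-fold.
Codon 6 GCC (Ala): third position 4-fold.
Four-fold degenerate third positions: 4.

4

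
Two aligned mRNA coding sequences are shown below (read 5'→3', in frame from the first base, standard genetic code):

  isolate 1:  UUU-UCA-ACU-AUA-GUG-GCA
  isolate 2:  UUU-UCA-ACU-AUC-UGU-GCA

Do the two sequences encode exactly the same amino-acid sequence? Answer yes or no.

Codon 1: UUU Phe / UUU Phe — identical.
Codon 2: UCA Ser / UCA Ser — identical.
Codon 3: ACU Thr / ACU Thr — identical.
Codon 4: AUA Ile / AUC Ile — synonymous.
Codon 5: GUG Val / UGU Cys — nonsynonymous.
Codon 6: GCA Ala / GCA Ala — identical.
Nonsynonymous differences: 1 → different protein.

no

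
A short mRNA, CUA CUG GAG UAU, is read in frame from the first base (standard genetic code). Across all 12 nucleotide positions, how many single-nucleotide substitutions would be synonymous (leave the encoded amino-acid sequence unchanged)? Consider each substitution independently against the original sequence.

Codon 1 (CUA, Leu): 4 synonymous substitutions.
Codon 2 (CUG, Leu): 4 synonymous substitutions.
Codon 3 (GAG, Glu): 1 synonymous substitution.
Codon 4 (UAU, Tyr): 1 synonymous substitution.
Total: 4 + 4 + 1 + 1 = 10.

10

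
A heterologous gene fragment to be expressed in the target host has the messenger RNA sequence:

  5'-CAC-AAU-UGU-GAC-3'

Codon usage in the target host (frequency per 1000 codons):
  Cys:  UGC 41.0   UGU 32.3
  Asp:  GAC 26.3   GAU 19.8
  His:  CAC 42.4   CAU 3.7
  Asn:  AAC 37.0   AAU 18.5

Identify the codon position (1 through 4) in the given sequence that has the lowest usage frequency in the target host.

Codon 1 CAC (His): 42.4 per 1000.
Codon 2 AAU (Asn): 18.5 per 1000.
Codon 3 UGU (Cys): 32.3 per 1000.
Codon 4 GAC (Asp): 26.3 per 1000.
Lowest frequency is 18.5 at codon 2.

2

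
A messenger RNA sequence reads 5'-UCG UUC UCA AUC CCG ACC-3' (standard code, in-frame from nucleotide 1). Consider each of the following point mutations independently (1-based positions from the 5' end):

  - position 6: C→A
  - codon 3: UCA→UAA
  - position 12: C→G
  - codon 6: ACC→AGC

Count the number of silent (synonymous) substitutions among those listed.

0

Codon 2: UUC (Phe) → UUA (Leu) — missense.
Codon 3: UCA (Ser) → UAA (Stop) — nonsense.
Codon 4: AUC (Ile) → AUG (Met) — missense.
Codon 6: ACC (Thr) → AGC (Ser) — missense.
Synonymous: 0 of 4.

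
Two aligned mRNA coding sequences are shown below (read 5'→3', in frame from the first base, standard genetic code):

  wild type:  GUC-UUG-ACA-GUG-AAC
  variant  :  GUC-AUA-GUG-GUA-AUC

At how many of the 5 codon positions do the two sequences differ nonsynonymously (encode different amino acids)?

Codon 1: GUC Val / GUC Val — identical.
Codon 2: UUG Leu / AUA Ile — nonsynonymous.
Codon 3: ACA Thr / GUG Val — nonsynonymous.
Codon 4: GUG Val / GUA Val — synonymous.
Codon 5: AAC Asn / AUC Ile — nonsynonymous.
Nonsynonymous differences: 3.

3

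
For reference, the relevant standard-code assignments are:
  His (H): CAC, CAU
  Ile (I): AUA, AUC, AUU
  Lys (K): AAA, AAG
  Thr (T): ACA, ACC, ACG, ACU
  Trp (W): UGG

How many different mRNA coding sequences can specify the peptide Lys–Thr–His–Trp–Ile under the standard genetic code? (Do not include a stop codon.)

Lys: 2 codons.
Thr: 4 codons.
His: 2 codons.
Trp: 1 codon.
Ile: 3 codons.
2 × 4 × 2 × 1 × 3 = 48.

48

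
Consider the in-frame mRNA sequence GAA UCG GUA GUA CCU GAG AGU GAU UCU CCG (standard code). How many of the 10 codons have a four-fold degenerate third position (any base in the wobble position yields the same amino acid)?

6

Codon 1 GAA (Glu): third position 2-fold.
Codon 2 UCG (Ser): third position 4-fold.
Codon 3 GUA (Val): third position 4-fold.
Codon 4 GUA (Val): third position 4-fold.
Codon 5 CCU (Pro): third position 4-fold.
Codon 6 GAG (Glu): third position 2-fold.
Codon 7 AGU (Ser): third position 2-fold.
Codon 8 GAU (Asp): third position 2-fold.
Codon 9 UCU (Ser): third position 4-fold.
Codon 10 CCG (Pro): third position 4-fold.
Four-fold degenerate third positions: 6.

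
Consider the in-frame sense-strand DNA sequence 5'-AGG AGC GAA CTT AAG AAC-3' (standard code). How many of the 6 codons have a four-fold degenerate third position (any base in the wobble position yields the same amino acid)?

Codon 1 AGG (Arg): third position 2-fold.
Codon 2 AGC (Ser): third position 2-fold.
Codon 3 GAA (Glu): third position 2-fold.
Codon 4 CTT (Leu): third position 4-fold.
Codon 5 AAG (Lys): third position 2-fold.
Codon 6 AAC (Asn): third position 2-fold.
Four-fold degenerate third positions: 1.

1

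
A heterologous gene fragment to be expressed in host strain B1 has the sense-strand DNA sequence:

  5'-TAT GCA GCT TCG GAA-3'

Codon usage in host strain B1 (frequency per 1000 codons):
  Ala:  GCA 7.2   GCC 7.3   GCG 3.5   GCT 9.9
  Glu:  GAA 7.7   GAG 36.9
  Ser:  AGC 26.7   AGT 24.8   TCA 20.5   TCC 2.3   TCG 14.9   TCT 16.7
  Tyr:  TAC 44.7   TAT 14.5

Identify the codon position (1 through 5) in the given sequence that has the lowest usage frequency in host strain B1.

Codon 1 TAT (Tyr): 14.5 per 1000.
Codon 2 GCA (Ala): 7.2 per 1000.
Codon 3 GCT (Ala): 9.9 per 1000.
Codon 4 TCG (Ser): 14.9 per 1000.
Codon 5 GAA (Glu): 7.7 per 1000.
Lowest frequency is 7.2 at codon 2.

2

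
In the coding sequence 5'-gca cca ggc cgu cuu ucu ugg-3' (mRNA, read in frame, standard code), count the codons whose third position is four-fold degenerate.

6

Codon 1 GCA (Ala): third position 4-fold.
Codon 2 CCA (Pro): third position 4-fold.
Codon 3 GGC (Gly): third position 4-fold.
Codon 4 CGU (Arg): third position 4-fold.
Codon 5 CUU (Leu): third position 4-fold.
Codon 6 UCU (Ser): third position 4-fold.
Codon 7 UGG (Trp): third position 1-fold.
Four-fold degenerate third positions: 6.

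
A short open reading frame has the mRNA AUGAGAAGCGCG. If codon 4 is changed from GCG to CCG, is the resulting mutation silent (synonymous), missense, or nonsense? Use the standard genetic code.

missense

Position 10 falls in codon 4: GCG → Ala.
After the substitution the codon is CCG → Pro.
Ala ≠ Pro, so this is a missense mutation.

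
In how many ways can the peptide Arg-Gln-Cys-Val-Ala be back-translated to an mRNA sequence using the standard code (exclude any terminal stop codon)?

384

Arg: 6 codons.
Gln: 2 codons.
Cys: 2 codons.
Val: 4 codons.
Ala: 4 codons.
6 × 2 × 2 × 4 × 4 = 384.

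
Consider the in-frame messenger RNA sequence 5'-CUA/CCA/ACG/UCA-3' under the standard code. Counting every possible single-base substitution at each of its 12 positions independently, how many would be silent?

13

Codon 1 (CUA, Leu): 4 synonymous substitutions.
Codon 2 (CCA, Pro): 3 synonymous substitutions.
Codon 3 (ACG, Thr): 3 synonymous substitutions.
Codon 4 (UCA, Ser): 3 synonymous substitutions.
Total: 4 + 3 + 3 + 3 = 13.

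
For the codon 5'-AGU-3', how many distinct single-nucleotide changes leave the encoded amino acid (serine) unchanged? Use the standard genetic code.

1

Position 1: none → 0 synonymous.
Position 2: none → 0 synonymous.
Position 3: AGC → 1 synonymous.
Total: 0 + 0 + 1 = 1.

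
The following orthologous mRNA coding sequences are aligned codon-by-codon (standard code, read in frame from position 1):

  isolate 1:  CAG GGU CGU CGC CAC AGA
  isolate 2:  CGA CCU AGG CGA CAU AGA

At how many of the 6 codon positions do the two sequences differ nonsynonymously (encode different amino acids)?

2

Codon 1: CAG Gln / CGA Arg — nonsynonymous.
Codon 2: GGU Gly / CCU Pro — nonsynonymous.
Codon 3: CGU Arg / AGG Arg — synonymous.
Codon 4: CGC Arg / CGA Arg — synonymous.
Codon 5: CAC His / CAU His — synonymous.
Codon 6: AGA Arg / AGA Arg — identical.
Nonsynonymous differences: 2.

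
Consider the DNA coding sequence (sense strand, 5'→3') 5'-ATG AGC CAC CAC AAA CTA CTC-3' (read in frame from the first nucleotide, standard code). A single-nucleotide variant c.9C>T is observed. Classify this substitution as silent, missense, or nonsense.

Position 9 falls in codon 3: CAC → His.
After the substitution the codon is CAT → His.
Both encode His, so the change is synonymous.

silent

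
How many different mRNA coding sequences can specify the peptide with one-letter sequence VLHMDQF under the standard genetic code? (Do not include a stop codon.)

Val: 4 codons.
Leu: 6 codons.
His: 2 codons.
Met: 1 codon.
Asp: 2 codons.
Gln: 2 codons.
Phe: 2 codons.
4 × 6 × 2 × 1 × 2 × 2 × 2 = 384.

384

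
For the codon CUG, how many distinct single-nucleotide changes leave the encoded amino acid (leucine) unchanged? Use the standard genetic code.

4

Position 1: UUG → 1 synonymous.
Position 2: none → 0 synonymous.
Position 3: CUU, CUC, CUA → 3 synonymous.
Total: 1 + 0 + 3 = 4.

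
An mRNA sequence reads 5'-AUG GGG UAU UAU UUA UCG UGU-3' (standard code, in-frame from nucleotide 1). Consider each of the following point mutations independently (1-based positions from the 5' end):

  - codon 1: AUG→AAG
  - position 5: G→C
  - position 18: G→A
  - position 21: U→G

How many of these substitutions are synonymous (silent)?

Codon 1: AUG (Met) → AAG (Lys) — missense.
Codon 2: GGG (Gly) → GCG (Ala) — missense.
Codon 6: UCG (Ser) → UCA (Ser) — synonymous.
Codon 7: UGU (Cys) → UGG (Trp) — missense.
Synonymous: 1 of 4.

1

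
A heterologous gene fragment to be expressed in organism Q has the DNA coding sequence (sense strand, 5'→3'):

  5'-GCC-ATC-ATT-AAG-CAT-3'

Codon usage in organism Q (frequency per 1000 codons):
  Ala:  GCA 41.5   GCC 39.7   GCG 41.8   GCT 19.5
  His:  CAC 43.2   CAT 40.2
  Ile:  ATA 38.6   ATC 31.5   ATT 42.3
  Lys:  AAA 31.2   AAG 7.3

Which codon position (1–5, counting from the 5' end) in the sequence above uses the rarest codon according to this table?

Codon 1 GCC (Ala): 39.7 per 1000.
Codon 2 ATC (Ile): 31.5 per 1000.
Codon 3 ATT (Ile): 42.3 per 1000.
Codon 4 AAG (Lys): 7.3 per 1000.
Codon 5 CAT (His): 40.2 per 1000.
Lowest frequency is 7.3 at codon 4.

4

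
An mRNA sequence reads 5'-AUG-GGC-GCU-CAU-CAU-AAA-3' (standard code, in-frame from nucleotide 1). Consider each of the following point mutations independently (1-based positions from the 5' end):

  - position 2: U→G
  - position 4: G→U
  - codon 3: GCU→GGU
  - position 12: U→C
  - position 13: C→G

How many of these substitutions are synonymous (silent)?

Codon 1: AUG (Met) → AGG (Arg) — missense.
Codon 2: GGC (Gly) → UGC (Cys) — missense.
Codon 3: GCU (Ala) → GGU (Gly) — missense.
Codon 4: CAU (His) → CAC (His) — synonymous.
Codon 5: CAU (His) → GAU (Asp) — missense.
Synonymous: 1 of 5.

1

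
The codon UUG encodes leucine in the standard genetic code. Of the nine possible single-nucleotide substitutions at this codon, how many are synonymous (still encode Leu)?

2

Position 1: CUG → 1 synonymous.
Position 2: none → 0 synonymous.
Position 3: UUA → 1 synonymous.
Total: 1 + 0 + 1 = 2.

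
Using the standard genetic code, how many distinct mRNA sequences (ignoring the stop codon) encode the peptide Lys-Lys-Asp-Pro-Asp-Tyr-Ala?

Lys: 2 codons.
Lys: 2 codons.
Asp: 2 codons.
Pro: 4 codons.
Asp: 2 codons.
Tyr: 2 codons.
Ala: 4 codons.
2 × 2 × 2 × 4 × 2 × 2 × 4 = 512.

512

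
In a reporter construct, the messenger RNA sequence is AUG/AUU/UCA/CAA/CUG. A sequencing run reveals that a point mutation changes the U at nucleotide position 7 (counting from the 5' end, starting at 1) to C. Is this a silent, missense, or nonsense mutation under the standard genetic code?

Position 7 falls in codon 3: UCA → Ser.
After the substitution the codon is CCA → Pro.
Ser ≠ Pro, so this is a missense mutation.

missense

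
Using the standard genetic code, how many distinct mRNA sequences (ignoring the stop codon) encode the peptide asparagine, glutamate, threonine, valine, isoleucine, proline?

Asn: 2 codons.
Glu: 2 codons.
Thr: 4 codons.
Val: 4 codons.
Ile: 3 codons.
Pro: 4 codons.
2 × 2 × 4 × 4 × 3 × 4 = 768.

768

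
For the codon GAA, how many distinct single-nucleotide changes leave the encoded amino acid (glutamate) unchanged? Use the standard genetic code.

Position 1: none → 0 synonymous.
Position 2: none → 0 synonymous.
Position 3: GAG → 1 synonymous.
Total: 0 + 0 + 1 = 1.

1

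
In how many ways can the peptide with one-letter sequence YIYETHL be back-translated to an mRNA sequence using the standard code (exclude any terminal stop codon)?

1152

Tyr: 2 codons.
Ile: 3 codons.
Tyr: 2 codons.
Glu: 2 codons.
Thr: 4 codons.
His: 2 codons.
Leu: 6 codons.
2 × 3 × 2 × 2 × 4 × 2 × 6 = 1152.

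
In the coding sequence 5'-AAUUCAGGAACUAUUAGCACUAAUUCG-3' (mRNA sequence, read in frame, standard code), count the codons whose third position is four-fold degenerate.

5

Codon 1 AAU (Asn): third position 2-fold.
Codon 2 UCA (Ser): third position 4-fold.
Codon 3 GGA (Gly): third position 4-fold.
Codon 4 ACU (Thr): third position 4-fold.
Codon 5 AUU (Ile): third position 3-fold.
Codon 6 AGC (Ser): third position 2-fold.
Codon 7 ACU (Thr): third position 4-fold.
Codon 8 AAU (Asn): third position 2-fold.
Codon 9 UCG (Ser): third position 4-fold.
Four-fold degenerate third positions: 5.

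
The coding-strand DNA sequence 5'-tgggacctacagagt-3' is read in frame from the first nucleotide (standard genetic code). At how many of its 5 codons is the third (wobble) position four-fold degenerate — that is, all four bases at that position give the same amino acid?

1

Codon 1 TGG (Trp): third position 1-fold.
Codon 2 GAC (Asp): third position 2-fold.
Codon 3 CTA (Leu): third position 4-fold.
Codon 4 CAG (Gln): third position 2-fold.
Codon 5 AGT (Ser): third position 2-fold.
Four-fold degenerate third positions: 1.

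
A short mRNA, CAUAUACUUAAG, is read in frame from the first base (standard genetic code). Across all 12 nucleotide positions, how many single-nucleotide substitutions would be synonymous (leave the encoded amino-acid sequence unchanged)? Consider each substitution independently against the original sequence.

Codon 1 (CAU, His): 1 synonymous substitution.
Codon 2 (AUA, Ile): 2 synonymous substitutions.
Codon 3 (CUU, Leu): 3 synonymous substitutions.
Codon 4 (AAG, Lys): 1 synonymous substitution.
Total: 1 + 2 + 3 + 1 = 7.

7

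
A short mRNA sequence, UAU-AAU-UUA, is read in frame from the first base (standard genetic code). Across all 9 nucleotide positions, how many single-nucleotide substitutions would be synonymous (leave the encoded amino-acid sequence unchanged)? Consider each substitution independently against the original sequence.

4

Codon 1 (UAU, Tyr): 1 synonymous substitution.
Codon 2 (AAU, Asn): 1 synonymous substitution.
Codon 3 (UUA, Leu): 2 synonymous substitutions.
Total: 1 + 1 + 2 = 4.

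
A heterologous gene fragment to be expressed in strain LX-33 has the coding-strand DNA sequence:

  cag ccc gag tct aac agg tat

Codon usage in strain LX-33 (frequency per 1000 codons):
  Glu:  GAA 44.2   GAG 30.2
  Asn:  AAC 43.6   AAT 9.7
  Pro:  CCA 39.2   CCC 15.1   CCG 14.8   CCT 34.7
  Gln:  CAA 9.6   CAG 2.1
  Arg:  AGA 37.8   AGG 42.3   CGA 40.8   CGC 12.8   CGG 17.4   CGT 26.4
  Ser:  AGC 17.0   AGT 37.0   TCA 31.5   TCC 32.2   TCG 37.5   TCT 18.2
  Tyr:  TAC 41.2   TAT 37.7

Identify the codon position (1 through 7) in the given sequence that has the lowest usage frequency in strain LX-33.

Codon 1 CAG (Gln): 2.1 per 1000.
Codon 2 CCC (Pro): 15.1 per 1000.
Codon 3 GAG (Glu): 30.2 per 1000.
Codon 4 TCT (Ser): 18.2 per 1000.
Codon 5 AAC (Asn): 43.6 per 1000.
Codon 6 AGG (Arg): 42.3 per 1000.
Codon 7 TAT (Tyr): 37.7 per 1000.
Lowest frequency is 2.1 at codon 1.

1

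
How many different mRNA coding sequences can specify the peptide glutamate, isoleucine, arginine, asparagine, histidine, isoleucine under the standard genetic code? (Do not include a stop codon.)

Glu: 2 codons.
Ile: 3 codons.
Arg: 6 codons.
Asn: 2 codons.
His: 2 codons.
Ile: 3 codons.
2 × 3 × 6 × 2 × 2 × 3 = 432.

432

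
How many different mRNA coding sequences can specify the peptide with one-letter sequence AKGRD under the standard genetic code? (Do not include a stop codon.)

Ala: 4 codons.
Lys: 2 codons.
Gly: 4 codons.
Arg: 6 codons.
Asp: 2 codons.
4 × 2 × 4 × 6 × 2 = 384.

384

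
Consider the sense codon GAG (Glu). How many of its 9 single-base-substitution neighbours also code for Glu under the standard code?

Position 1: none → 0 synonymous.
Position 2: none → 0 synonymous.
Position 3: GAA → 1 synonymous.
Total: 0 + 0 + 1 = 1.

1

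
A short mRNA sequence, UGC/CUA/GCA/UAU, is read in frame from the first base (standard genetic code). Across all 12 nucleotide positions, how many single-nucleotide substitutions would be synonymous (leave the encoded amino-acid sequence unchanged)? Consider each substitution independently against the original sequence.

9

Codon 1 (UGC, Cys): 1 synonymous substitution.
Codon 2 (CUA, Leu): 4 synonymous substitutions.
Codon 3 (GCA, Ala): 3 synonymous substitutions.
Codon 4 (UAU, Tyr): 1 synonymous substitution.
Total: 1 + 4 + 3 + 1 = 9.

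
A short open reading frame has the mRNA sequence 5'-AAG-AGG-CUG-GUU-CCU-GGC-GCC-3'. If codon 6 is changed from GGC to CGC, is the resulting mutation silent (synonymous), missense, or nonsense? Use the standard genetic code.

missense

Position 16 falls in codon 6: GGC → Gly.
After the substitution the codon is CGC → Arg.
Gly ≠ Arg, so this is a missense mutation.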